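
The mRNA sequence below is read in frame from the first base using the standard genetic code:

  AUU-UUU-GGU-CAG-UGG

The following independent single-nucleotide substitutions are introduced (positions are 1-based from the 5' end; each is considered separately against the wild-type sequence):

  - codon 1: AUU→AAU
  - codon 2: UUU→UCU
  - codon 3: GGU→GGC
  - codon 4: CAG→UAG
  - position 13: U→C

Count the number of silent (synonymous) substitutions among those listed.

Codon 1: AUU (Ile) → AAU (Asn) — missense.
Codon 2: UUU (Phe) → UCU (Ser) — missense.
Codon 3: GGU (Gly) → GGC (Gly) — synonymous.
Codon 4: CAG (Gln) → UAG (Stop) — nonsense.
Codon 5: UGG (Trp) → CGG (Arg) — missense.
Synonymous: 1 of 5.

1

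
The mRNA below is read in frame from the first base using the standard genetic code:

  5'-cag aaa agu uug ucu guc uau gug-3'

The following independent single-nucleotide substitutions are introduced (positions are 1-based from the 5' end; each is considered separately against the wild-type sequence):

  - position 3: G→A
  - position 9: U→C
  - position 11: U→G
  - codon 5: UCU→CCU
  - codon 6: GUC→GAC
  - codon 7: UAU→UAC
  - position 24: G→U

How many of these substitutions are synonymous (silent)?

Codon 1: CAG (Gln) → CAA (Gln) — synonymous.
Codon 3: AGU (Ser) → AGC (Ser) — synonymous.
Codon 4: UUG (Leu) → UGG (Trp) — missense.
Codon 5: UCU (Ser) → CCU (Pro) — missense.
Codon 6: GUC (Val) → GAC (Asp) — missense.
Codon 7: UAU (Tyr) → UAC (Tyr) — synonymous.
Codon 8: GUG (Val) → GUU (Val) — synonymous.
Synonymous: 4 of 7.

4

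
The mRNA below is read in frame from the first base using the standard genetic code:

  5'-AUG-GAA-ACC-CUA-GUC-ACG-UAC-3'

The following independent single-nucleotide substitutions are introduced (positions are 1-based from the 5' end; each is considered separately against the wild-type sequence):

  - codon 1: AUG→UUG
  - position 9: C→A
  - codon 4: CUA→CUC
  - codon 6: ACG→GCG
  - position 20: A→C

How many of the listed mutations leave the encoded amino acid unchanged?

2

Codon 1: AUG (Met) → UUG (Leu) — missense.
Codon 3: ACC (Thr) → ACA (Thr) — synonymous.
Codon 4: CUA (Leu) → CUC (Leu) — synonymous.
Codon 6: ACG (Thr) → GCG (Ala) — missense.
Codon 7: UAC (Tyr) → UCC (Ser) — missense.
Synonymous: 2 of 5.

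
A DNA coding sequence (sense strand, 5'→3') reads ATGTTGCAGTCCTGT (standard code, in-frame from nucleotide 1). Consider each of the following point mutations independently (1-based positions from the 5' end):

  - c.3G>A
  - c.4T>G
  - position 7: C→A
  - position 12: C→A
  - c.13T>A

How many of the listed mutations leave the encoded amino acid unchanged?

1

Codon 1: ATG (Met) → ATA (Ile) — missense.
Codon 2: TTG (Leu) → GTG (Val) — missense.
Codon 3: CAG (Gln) → AAG (Lys) — missense.
Codon 4: TCC (Ser) → TCA (Ser) — synonymous.
Codon 5: TGT (Cys) → AGT (Ser) — missense.
Synonymous: 1 of 5.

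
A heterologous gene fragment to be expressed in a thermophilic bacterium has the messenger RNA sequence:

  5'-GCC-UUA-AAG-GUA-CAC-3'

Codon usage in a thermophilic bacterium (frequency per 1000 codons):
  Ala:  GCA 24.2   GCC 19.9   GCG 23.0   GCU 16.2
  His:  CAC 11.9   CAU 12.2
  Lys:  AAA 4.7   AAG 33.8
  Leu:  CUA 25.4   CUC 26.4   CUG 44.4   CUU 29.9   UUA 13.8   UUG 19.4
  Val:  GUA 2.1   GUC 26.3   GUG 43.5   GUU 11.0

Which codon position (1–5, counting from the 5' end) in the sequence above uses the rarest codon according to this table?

Codon 1 GCC (Ala): 19.9 per 1000.
Codon 2 UUA (Leu): 13.8 per 1000.
Codon 3 AAG (Lys): 33.8 per 1000.
Codon 4 GUA (Val): 2.1 per 1000.
Codon 5 CAC (His): 11.9 per 1000.
Lowest frequency is 2.1 at codon 4.

4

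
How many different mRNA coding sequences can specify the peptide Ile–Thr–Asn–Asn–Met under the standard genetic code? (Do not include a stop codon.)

Ile: 3 codons.
Thr: 4 codons.
Asn: 2 codons.
Asn: 2 codons.
Met: 1 codon.
3 × 4 × 2 × 2 × 1 = 48.

48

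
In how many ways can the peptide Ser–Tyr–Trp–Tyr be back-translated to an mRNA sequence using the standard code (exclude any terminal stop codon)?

Ser: 6 codons.
Tyr: 2 codons.
Trp: 1 codon.
Tyr: 2 codons.
6 × 2 × 1 × 2 = 24.

24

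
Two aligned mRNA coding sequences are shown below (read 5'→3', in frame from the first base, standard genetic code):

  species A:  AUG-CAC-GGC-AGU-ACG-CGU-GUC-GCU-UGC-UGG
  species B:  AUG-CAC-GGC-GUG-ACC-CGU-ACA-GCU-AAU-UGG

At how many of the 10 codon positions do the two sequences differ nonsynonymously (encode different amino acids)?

Codon 1: AUG Met / AUG Met — identical.
Codon 2: CAC His / CAC His — identical.
Codon 3: GGC Gly / GGC Gly — identical.
Codon 4: AGU Ser / GUG Val — nonsynonymous.
Codon 5: ACG Thr / ACC Thr — synonymous.
Codon 6: CGU Arg / CGU Arg — identical.
Codon 7: GUC Val / ACA Thr — nonsynonymous.
Codon 8: GCU Ala / GCU Ala — identical.
Codon 9: UGC Cys / AAU Asn — nonsynonymous.
Codon 10: UGG Trp / UGG Trp — identical.
Nonsynonymous differences: 3.

3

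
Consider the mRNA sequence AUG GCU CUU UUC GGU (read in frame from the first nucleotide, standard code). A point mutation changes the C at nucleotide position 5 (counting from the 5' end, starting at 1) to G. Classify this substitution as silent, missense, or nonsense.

Position 5 falls in codon 2: GCU → Ala.
After the substitution the codon is GGU → Gly.
Ala ≠ Gly, so this is a missense mutation.

missense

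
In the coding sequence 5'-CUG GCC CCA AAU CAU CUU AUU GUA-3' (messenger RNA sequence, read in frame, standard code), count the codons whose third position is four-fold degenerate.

5

Codon 1 CUG (Leu): third position 4-fold.
Codon 2 GCC (Ala): third position 4-fold.
Codon 3 CCA (Pro): third position 4-fold.
Codon 4 AAU (Asn): third position 2-fold.
Codon 5 CAU (His): third position 2-fold.
Codon 6 CUU (Leu): third position 4-fold.
Codon 7 AUU (Ile): third position 3-fold.
Codon 8 GUA (Val): third position 4-fold.
Four-fold degenerate third positions: 5.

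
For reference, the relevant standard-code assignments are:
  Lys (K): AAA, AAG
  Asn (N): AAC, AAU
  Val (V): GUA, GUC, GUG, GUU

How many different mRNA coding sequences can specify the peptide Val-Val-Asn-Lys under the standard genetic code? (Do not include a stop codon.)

Val: 4 codons.
Val: 4 codons.
Asn: 2 codons.
Lys: 2 codons.
4 × 4 × 2 × 2 = 64.

64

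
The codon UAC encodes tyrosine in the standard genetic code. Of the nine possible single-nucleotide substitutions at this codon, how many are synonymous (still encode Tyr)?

1

Position 1: none → 0 synonymous.
Position 2: none → 0 synonymous.
Position 3: UAU → 1 synonymous.
Total: 0 + 0 + 1 = 1.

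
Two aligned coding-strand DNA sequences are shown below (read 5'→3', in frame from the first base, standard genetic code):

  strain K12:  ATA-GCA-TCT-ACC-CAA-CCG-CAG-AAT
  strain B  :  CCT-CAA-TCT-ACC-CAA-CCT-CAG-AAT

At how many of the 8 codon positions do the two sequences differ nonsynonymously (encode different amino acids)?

Codon 1: ATA Ile / CCT Pro — nonsynonymous.
Codon 2: GCA Ala / CAA Gln — nonsynonymous.
Codon 3: TCT Ser / TCT Ser — identical.
Codon 4: ACC Thr / ACC Thr — identical.
Codon 5: CAA Gln / CAA Gln — identical.
Codon 6: CCG Pro / CCT Pro — synonymous.
Codon 7: CAG Gln / CAG Gln — identical.
Codon 8: AAT Asn / AAT Asn — identical.
Nonsynonymous differences: 2.

2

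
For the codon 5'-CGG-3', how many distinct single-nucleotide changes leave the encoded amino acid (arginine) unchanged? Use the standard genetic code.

Position 1: AGG → 1 synonymous.
Position 2: none → 0 synonymous.
Position 3: CGU, CGC, CGA → 3 synonymous.
Total: 1 + 0 + 3 = 4.

4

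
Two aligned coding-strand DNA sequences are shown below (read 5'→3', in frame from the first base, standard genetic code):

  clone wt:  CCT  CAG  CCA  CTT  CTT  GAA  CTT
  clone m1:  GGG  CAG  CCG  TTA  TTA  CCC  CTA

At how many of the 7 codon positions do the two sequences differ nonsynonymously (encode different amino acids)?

Codon 1: CCT Pro / GGG Gly — nonsynonymous.
Codon 2: CAG Gln / CAG Gln — identical.
Codon 3: CCA Pro / CCG Pro — synonymous.
Codon 4: CTT Leu / TTA Leu — synonymous.
Codon 5: CTT Leu / TTA Leu — synonymous.
Codon 6: GAA Glu / CCC Pro — nonsynonymous.
Codon 7: CTT Leu / CTA Leu — synonymous.
Nonsynonymous differences: 2.

2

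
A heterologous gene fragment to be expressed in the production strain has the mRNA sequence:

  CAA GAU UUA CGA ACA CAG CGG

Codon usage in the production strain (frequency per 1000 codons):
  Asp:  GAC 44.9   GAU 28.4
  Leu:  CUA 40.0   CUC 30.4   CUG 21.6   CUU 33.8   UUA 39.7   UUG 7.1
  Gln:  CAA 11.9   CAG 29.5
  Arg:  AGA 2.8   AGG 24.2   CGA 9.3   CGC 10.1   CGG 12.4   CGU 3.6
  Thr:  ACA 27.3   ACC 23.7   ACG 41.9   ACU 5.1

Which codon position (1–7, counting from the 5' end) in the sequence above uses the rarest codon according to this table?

Codon 1 CAA (Gln): 11.9 per 1000.
Codon 2 GAU (Asp): 28.4 per 1000.
Codon 3 UUA (Leu): 39.7 per 1000.
Codon 4 CGA (Arg): 9.3 per 1000.
Codon 5 ACA (Thr): 27.3 per 1000.
Codon 6 CAG (Gln): 29.5 per 1000.
Codon 7 CGG (Arg): 12.4 per 1000.
Lowest frequency is 9.3 at codon 4.

4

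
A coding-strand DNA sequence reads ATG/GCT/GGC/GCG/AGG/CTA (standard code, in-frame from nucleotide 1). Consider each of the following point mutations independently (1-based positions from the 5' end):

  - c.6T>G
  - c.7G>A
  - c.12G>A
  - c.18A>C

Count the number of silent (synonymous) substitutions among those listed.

3

Codon 2: GCT (Ala) → GCG (Ala) — synonymous.
Codon 3: GGC (Gly) → AGC (Ser) — missense.
Codon 4: GCG (Ala) → GCA (Ala) — synonymous.
Codon 6: CTA (Leu) → CTC (Leu) — synonymous.
Synonymous: 3 of 4.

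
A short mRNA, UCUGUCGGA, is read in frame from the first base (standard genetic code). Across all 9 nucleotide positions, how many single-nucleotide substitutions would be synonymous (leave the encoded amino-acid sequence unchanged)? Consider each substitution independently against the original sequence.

9

Codon 1 (UCU, Ser): 3 synonymous substitutions.
Codon 2 (GUC, Val): 3 synonymous substitutions.
Codon 3 (GGA, Gly): 3 synonymous substitutions.
Total: 3 + 3 + 3 = 9.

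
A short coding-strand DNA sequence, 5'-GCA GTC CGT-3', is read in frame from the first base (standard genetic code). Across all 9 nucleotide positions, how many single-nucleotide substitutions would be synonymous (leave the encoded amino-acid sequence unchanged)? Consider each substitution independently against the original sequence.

Codon 1 (GCA, Ala): 3 synonymous substitutions.
Codon 2 (GTC, Val): 3 synonymous substitutions.
Codon 3 (CGT, Arg): 3 synonymous substitutions.
Total: 3 + 3 + 3 = 9.

9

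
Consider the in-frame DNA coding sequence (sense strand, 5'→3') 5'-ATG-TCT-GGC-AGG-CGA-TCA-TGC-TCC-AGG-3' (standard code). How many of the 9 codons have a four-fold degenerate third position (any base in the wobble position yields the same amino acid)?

5

Codon 1 ATG (Met): third position 1-fold.
Codon 2 TCT (Ser): third position 4-fold.
Codon 3 GGC (Gly): third position 4-fold.
Codon 4 AGG (Arg): third position 2-fold.
Codon 5 CGA (Arg): third position 4-fold.
Codon 6 TCA (Ser): third position 4-fold.
Codon 7 TGC (Cys): third position 2-fold.
Codon 8 TCC (Ser): third position 4-fold.
Codon 9 AGG (Arg): third position 2-fold.
Four-fold degenerate third positions: 5.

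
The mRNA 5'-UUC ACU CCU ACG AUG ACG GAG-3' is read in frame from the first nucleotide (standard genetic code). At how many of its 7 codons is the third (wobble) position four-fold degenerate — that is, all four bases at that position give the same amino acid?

4

Codon 1 UUC (Phe): third position 2-fold.
Codon 2 ACU (Thr): third position 4-fold.
Codon 3 CCU (Pro): third position 4-fold.
Codon 4 ACG (Thr): third position 4-fold.
Codon 5 AUG (Met): third position 1-fold.
Codon 6 ACG (Thr): third position 4-fold.
Codon 7 GAG (Glu): third position 2-fold.
Four-fold degenerate third positions: 4.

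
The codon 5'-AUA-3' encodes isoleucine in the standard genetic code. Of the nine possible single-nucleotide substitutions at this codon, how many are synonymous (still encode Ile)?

2

Position 1: none → 0 synonymous.
Position 2: none → 0 synonymous.
Position 3: AUU, AUC → 2 synonymous.
Total: 0 + 0 + 2 = 2.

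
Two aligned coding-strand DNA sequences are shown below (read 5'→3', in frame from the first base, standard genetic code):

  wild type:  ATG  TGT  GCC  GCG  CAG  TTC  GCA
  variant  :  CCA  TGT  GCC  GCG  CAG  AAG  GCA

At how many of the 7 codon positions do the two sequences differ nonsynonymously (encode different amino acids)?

Codon 1: ATG Met / CCA Pro — nonsynonymous.
Codon 2: TGT Cys / TGT Cys — identical.
Codon 3: GCC Ala / GCC Ala — identical.
Codon 4: GCG Ala / GCG Ala — identical.
Codon 5: CAG Gln / CAG Gln — identical.
Codon 6: TTC Phe / AAG Lys — nonsynonymous.
Codon 7: GCA Ala / GCA Ala — identical.
Nonsynonymous differences: 2.

2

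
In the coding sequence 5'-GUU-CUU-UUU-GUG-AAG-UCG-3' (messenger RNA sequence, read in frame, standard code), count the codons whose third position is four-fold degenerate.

Codon 1 GUU (Val): third position 4-fold.
Codon 2 CUU (Leu): third position 4-fold.
Codon 3 UUU (Phe): third position 2-fold.
Codon 4 GUG (Val): third position 4-fold.
Codon 5 AAG (Lys): third position 2-fold.
Codon 6 UCG (Ser): third position 4-fold.
Four-fold degenerate third positions: 4.

4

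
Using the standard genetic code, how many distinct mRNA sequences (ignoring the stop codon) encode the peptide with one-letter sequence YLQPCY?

Tyr: 2 codons.
Leu: 6 codons.
Gln: 2 codons.
Pro: 4 codons.
Cys: 2 codons.
Tyr: 2 codons.
2 × 6 × 2 × 4 × 2 × 2 = 384.

384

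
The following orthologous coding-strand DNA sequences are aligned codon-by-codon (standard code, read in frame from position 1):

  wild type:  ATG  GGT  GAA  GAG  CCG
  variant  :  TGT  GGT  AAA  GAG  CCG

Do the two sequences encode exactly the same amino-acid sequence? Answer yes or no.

no

Codon 1: ATG Met / TGT Cys — nonsynonymous.
Codon 2: GGT Gly / GGT Gly — identical.
Codon 3: GAA Glu / AAA Lys — nonsynonymous.
Codon 4: GAG Glu / GAG Glu — identical.
Codon 5: CCG Pro / CCG Pro — identical.
Nonsynonymous differences: 2 → different protein.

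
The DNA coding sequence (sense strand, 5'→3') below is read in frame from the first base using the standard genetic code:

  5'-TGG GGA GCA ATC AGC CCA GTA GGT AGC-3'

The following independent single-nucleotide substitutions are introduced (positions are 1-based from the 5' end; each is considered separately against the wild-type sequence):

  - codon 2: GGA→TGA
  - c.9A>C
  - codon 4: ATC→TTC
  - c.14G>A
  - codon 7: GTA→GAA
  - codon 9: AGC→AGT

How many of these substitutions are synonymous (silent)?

2

Codon 2: GGA (Gly) → TGA (Stop) — nonsense.
Codon 3: GCA (Ala) → GCC (Ala) — synonymous.
Codon 4: ATC (Ile) → TTC (Phe) — missense.
Codon 5: AGC (Ser) → AAC (Asn) — missense.
Codon 7: GTA (Val) → GAA (Glu) — missense.
Codon 9: AGC (Ser) → AGT (Ser) — synonymous.
Synonymous: 2 of 6.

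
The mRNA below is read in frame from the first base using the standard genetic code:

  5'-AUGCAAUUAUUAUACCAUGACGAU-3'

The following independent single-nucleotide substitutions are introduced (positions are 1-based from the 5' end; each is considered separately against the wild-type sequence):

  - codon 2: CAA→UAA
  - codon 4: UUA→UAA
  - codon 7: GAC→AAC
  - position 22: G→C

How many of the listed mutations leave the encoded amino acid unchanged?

Codon 2: CAA (Gln) → UAA (Stop) — nonsense.
Codon 4: UUA (Leu) → UAA (Stop) — nonsense.
Codon 7: GAC (Asp) → AAC (Asn) — missense.
Codon 8: GAU (Asp) → CAU (His) — missense.
Synonymous: 0 of 4.

0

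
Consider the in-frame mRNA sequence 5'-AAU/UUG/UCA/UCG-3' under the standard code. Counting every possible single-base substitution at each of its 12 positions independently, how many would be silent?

9

Codon 1 (AAU, Asn): 1 synonymous substitution.
Codon 2 (UUG, Leu): 2 synonymous substitutions.
Codon 3 (UCA, Ser): 3 synonymous substitutions.
Codon 4 (UCG, Ser): 3 synonymous substitutions.
Total: 1 + 2 + 3 + 3 = 9.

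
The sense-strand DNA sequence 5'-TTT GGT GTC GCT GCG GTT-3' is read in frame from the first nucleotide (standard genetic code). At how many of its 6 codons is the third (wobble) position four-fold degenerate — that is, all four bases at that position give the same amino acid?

5

Codon 1 TTT (Phe): third position 2-fold.
Codon 2 GGT (Gly): third position 4-fold.
Codon 3 GTC (Val): third position 4-fold.
Codon 4 GCT (Ala): third position 4-fold.
Codon 5 GCG (Ala): third position 4-fold.
Codon 6 GTT (Val): third position 4-fold.
Four-fold degenerate third positions: 5.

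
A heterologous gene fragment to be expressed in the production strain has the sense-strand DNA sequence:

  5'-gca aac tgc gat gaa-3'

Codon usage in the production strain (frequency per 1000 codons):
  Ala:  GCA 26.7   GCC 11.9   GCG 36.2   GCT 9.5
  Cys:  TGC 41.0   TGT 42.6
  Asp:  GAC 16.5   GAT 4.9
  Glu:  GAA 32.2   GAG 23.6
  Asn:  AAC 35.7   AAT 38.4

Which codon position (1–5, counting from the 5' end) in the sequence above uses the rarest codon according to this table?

4

Codon 1 GCA (Ala): 26.7 per 1000.
Codon 2 AAC (Asn): 35.7 per 1000.
Codon 3 TGC (Cys): 41.0 per 1000.
Codon 4 GAT (Asp): 4.9 per 1000.
Codon 5 GAA (Glu): 32.2 per 1000.
Lowest frequency is 4.9 at codon 4.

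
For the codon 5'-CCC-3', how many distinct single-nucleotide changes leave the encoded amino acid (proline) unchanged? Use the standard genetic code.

Position 1: none → 0 synonymous.
Position 2: none → 0 synonymous.
Position 3: CCU, CCA, CCG → 3 synonymous.
Total: 0 + 0 + 3 = 3.

3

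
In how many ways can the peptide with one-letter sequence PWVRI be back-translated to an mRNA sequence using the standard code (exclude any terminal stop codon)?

Pro: 4 codons.
Trp: 1 codon.
Val: 4 codons.
Arg: 6 codons.
Ile: 3 codons.
4 × 1 × 4 × 6 × 3 = 288.

288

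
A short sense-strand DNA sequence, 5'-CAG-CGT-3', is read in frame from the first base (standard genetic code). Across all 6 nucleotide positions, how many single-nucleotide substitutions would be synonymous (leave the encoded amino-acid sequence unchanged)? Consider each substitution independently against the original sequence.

Codon 1 (CAG, Gln): 1 synonymous substitution.
Codon 2 (CGT, Arg): 3 synonymous substitutions.
Total: 1 + 3 = 4.

4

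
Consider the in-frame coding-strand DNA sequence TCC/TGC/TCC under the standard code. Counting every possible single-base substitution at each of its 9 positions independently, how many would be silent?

Codon 1 (TCC, Ser): 3 synonymous substitutions.
Codon 2 (TGC, Cys): 1 synonymous substitution.
Codon 3 (TCC, Ser): 3 synonymous substitutions.
Total: 3 + 1 + 3 = 7.

7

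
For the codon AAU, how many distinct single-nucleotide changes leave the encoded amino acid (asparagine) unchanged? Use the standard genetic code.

Position 1: none → 0 synonymous.
Position 2: none → 0 synonymous.
Position 3: AAC → 1 synonymous.
Total: 0 + 0 + 1 = 1.

1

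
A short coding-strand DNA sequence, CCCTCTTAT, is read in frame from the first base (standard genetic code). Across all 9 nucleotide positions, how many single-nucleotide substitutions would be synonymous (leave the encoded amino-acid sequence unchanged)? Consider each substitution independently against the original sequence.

Codon 1 (CCC, Pro): 3 synonymous substitutions.
Codon 2 (TCT, Ser): 3 synonymous substitutions.
Codon 3 (TAT, Tyr): 1 synonymous substitution.
Total: 3 + 3 + 1 = 7.

7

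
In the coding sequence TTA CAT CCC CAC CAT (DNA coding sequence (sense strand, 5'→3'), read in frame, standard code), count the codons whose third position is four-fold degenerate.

Codon 1 TTA (Leu): third position 2-fold.
Codon 2 CAT (His): third position 2-fold.
Codon 3 CCC (Pro): third position 4-fold.
Codon 4 CAC (His): third position 2-fold.
Codon 5 CAT (His): third position 2-fold.
Four-fold degenerate third positions: 1.

1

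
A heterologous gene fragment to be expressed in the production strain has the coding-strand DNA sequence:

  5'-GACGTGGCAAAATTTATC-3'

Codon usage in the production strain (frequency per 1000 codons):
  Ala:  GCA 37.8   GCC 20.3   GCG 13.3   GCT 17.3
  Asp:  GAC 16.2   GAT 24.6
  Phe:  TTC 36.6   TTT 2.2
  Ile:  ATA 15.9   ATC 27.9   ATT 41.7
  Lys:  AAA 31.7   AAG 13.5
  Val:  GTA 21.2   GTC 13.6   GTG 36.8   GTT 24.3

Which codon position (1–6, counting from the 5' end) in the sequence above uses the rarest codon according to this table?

5

Codon 1 GAC (Asp): 16.2 per 1000.
Codon 2 GTG (Val): 36.8 per 1000.
Codon 3 GCA (Ala): 37.8 per 1000.
Codon 4 AAA (Lys): 31.7 per 1000.
Codon 5 TTT (Phe): 2.2 per 1000.
Codon 6 ATC (Ile): 27.9 per 1000.
Lowest frequency is 2.2 at codon 5.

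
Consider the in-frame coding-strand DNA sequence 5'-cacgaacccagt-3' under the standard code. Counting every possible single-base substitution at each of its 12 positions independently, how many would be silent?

6

Codon 1 (CAC, His): 1 synonymous substitution.
Codon 2 (GAA, Glu): 1 synonymous substitution.
Codon 3 (CCC, Pro): 3 synonymous substitutions.
Codon 4 (AGT, Ser): 1 synonymous substitution.
Total: 1 + 1 + 3 + 1 = 6.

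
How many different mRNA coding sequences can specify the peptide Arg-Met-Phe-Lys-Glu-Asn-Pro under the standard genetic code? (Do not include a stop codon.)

384

Arg: 6 codons.
Met: 1 codon.
Phe: 2 codons.
Lys: 2 codons.
Glu: 2 codons.
Asn: 2 codons.
Pro: 4 codons.
6 × 1 × 2 × 2 × 2 × 2 × 4 = 384.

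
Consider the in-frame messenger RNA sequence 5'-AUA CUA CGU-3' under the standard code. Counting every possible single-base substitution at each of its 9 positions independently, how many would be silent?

9

Codon 1 (AUA, Ile): 2 synonymous substitutions.
Codon 2 (CUA, Leu): 4 synonymous substitutions.
Codon 3 (CGU, Arg): 3 synonymous substitutions.
Total: 2 + 4 + 3 = 9.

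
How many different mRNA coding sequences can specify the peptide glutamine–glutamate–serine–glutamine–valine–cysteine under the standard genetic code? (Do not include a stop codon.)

384

Gln: 2 codons.
Glu: 2 codons.
Ser: 6 codons.
Gln: 2 codons.
Val: 4 codons.
Cys: 2 codons.
2 × 2 × 6 × 2 × 4 × 2 = 384.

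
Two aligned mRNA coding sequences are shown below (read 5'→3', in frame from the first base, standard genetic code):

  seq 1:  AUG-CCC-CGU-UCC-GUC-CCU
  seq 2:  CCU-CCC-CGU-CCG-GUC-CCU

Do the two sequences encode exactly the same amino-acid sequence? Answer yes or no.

Codon 1: AUG Met / CCU Pro — nonsynonymous.
Codon 2: CCC Pro / CCC Pro — identical.
Codon 3: CGU Arg / CGU Arg — identical.
Codon 4: UCC Ser / CCG Pro — nonsynonymous.
Codon 5: GUC Val / GUC Val — identical.
Codon 6: CCU Pro / CCU Pro — identical.
Nonsynonymous differences: 2 → different protein.

no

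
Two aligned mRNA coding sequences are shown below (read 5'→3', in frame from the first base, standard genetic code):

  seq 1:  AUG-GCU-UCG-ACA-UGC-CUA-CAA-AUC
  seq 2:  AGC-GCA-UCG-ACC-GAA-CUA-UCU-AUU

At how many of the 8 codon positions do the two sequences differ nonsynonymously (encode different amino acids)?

Codon 1: AUG Met / AGC Ser — nonsynonymous.
Codon 2: GCU Ala / GCA Ala — synonymous.
Codon 3: UCG Ser / UCG Ser — identical.
Codon 4: ACA Thr / ACC Thr — synonymous.
Codon 5: UGC Cys / GAA Glu — nonsynonymous.
Codon 6: CUA Leu / CUA Leu — identical.
Codon 7: CAA Gln / UCU Ser — nonsynonymous.
Codon 8: AUC Ile / AUU Ile — synonymous.
Nonsynonymous differences: 3.

3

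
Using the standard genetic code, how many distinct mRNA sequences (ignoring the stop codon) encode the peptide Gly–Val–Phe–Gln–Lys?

128

Gly: 4 codons.
Val: 4 codons.
Phe: 2 codons.
Gln: 2 codons.
Lys: 2 codons.
4 × 4 × 2 × 2 × 2 = 128.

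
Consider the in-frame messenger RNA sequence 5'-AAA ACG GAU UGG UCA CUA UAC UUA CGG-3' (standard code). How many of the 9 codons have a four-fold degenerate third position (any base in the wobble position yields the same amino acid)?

Codon 1 AAA (Lys): third position 2-fold.
Codon 2 ACG (Thr): third position 4-fold.
Codon 3 GAU (Asp): third position 2-fold.
Codon 4 UGG (Trp): third position 1-fold.
Codon 5 UCA (Ser): third position 4-fold.
Codon 6 CUA (Leu): third position 4-fold.
Codon 7 UAC (Tyr): third position 2-fold.
Codon 8 UUA (Leu): third position 2-fold.
Codon 9 CGG (Arg): third position 4-fold.
Four-fold degenerate third positions: 4.

4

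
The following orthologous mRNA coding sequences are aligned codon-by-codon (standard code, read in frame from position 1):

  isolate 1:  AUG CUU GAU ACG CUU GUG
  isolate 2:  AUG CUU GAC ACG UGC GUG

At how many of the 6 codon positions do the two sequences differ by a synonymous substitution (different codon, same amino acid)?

1

Codon 1: AUG Met / AUG Met — identical.
Codon 2: CUU Leu / CUU Leu — identical.
Codon 3: GAU Asp / GAC Asp — synonymous.
Codon 4: ACG Thr / ACG Thr — identical.
Codon 5: CUU Leu / UGC Cys — nonsynonymous.
Codon 6: GUG Val / GUG Val — identical.
Synonymous differences: 1.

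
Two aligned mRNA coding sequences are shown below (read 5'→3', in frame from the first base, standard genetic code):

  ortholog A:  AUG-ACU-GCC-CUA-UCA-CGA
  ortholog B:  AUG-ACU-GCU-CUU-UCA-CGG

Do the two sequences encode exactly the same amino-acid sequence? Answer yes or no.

Codon 1: AUG Met / AUG Met — identical.
Codon 2: ACU Thr / ACU Thr — identical.
Codon 3: GCC Ala / GCU Ala — synonymous.
Codon 4: CUA Leu / CUU Leu — synonymous.
Codon 5: UCA Ser / UCA Ser — identical.
Codon 6: CGA Arg / CGG Arg — synonymous.
Nonsynonymous differences: 0 → same protein.

yes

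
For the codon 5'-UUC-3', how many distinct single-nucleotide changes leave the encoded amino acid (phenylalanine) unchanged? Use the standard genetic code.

1

Position 1: none → 0 synonymous.
Position 2: none → 0 synonymous.
Position 3: UUU → 1 synonymous.
Total: 0 + 0 + 1 = 1.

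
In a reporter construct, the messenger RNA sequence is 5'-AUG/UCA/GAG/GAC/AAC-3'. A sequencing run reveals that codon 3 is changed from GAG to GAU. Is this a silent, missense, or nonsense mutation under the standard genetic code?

missense

Position 9 falls in codon 3: GAG → Glu.
After the substitution the codon is GAU → Asp.
Glu ≠ Asp, so this is a missense mutation.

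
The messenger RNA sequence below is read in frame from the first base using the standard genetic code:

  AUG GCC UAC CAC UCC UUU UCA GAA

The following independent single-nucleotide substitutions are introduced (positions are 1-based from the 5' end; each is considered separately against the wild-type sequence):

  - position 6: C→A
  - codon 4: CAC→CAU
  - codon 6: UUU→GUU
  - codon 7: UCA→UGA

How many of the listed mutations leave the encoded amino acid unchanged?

2

Codon 2: GCC (Ala) → GCA (Ala) — synonymous.
Codon 4: CAC (His) → CAU (His) — synonymous.
Codon 6: UUU (Phe) → GUU (Val) — missense.
Codon 7: UCA (Ser) → UGA (Stop) — nonsense.
Synonymous: 2 of 4.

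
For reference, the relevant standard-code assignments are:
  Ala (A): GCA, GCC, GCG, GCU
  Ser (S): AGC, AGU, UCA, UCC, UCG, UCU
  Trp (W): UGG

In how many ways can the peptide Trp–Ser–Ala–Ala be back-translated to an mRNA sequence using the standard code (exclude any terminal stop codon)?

96

Trp: 1 codon.
Ser: 6 codons.
Ala: 4 codons.
Ala: 4 codons.
1 × 6 × 4 × 4 = 96.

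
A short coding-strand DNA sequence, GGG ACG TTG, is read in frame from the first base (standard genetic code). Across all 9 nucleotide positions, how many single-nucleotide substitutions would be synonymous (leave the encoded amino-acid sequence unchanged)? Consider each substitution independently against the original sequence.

8

Codon 1 (GGG, Gly): 3 synonymous substitutions.
Codon 2 (ACG, Thr): 3 synonymous substitutions.
Codon 3 (TTG, Leu): 2 synonymous substitutions.
Total: 3 + 3 + 2 = 8.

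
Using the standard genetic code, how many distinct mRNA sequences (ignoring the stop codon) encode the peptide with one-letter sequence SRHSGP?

Ser: 6 codons.
Arg: 6 codons.
His: 2 codons.
Ser: 6 codons.
Gly: 4 codons.
Pro: 4 codons.
6 × 6 × 2 × 6 × 4 × 4 = 6912.

6912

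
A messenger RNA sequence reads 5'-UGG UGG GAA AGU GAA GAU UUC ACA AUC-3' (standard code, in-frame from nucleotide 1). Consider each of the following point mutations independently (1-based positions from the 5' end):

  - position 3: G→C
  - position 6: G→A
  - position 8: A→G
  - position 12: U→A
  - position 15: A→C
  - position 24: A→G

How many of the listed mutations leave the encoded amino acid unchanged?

1

Codon 1: UGG (Trp) → UGC (Cys) — missense.
Codon 2: UGG (Trp) → UGA (Stop) — nonsense.
Codon 3: GAA (Glu) → GGA (Gly) — missense.
Codon 4: AGU (Ser) → AGA (Arg) — missense.
Codon 5: GAA (Glu) → GAC (Asp) — missense.
Codon 8: ACA (Thr) → ACG (Thr) — synonymous.
Synonymous: 1 of 6.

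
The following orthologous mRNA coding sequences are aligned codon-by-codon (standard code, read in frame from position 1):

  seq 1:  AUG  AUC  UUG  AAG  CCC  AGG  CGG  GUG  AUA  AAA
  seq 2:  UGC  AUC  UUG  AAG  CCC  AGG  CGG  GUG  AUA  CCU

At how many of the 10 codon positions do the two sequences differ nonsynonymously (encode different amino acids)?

Codon 1: AUG Met / UGC Cys — nonsynonymous.
Codon 2: AUC Ile / AUC Ile — identical.
Codon 3: UUG Leu / UUG Leu — identical.
Codon 4: AAG Lys / AAG Lys — identical.
Codon 5: CCC Pro / CCC Pro — identical.
Codon 6: AGG Arg / AGG Arg — identical.
Codon 7: CGG Arg / CGG Arg — identical.
Codon 8: GUG Val / GUG Val — identical.
Codon 9: AUA Ile / AUA Ile — identical.
Codon 10: AAA Lys / CCU Pro — nonsynonymous.
Nonsynonymous differences: 2.

2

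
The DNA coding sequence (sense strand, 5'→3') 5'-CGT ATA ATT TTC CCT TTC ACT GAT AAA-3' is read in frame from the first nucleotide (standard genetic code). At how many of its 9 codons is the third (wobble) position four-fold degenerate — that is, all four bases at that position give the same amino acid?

Codon 1 CGT (Arg): third position 4-fold.
Codon 2 ATA (Ile): third position 3-fold.
Codon 3 ATT (Ile): third position 3-fold.
Codon 4 TTC (Phe): third position 2-fold.
Codon 5 CCT (Pro): third position 4-fold.
Codon 6 TTC (Phe): third position 2-fold.
Codon 7 ACT (Thr): third position 4-fold.
Codon 8 GAT (Asp): third position 2-fold.
Codon 9 AAA (Lys): third position 2-fold.
Four-fold degenerate third positions: 3.

3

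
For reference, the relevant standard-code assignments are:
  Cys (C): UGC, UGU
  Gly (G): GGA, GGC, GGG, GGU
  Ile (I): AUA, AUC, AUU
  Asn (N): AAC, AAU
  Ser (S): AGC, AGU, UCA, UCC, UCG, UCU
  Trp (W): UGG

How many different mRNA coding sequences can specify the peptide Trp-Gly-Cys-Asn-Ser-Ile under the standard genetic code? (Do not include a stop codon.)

288

Trp: 1 codon.
Gly: 4 codons.
Cys: 2 codons.
Asn: 2 codons.
Ser: 6 codons.
Ile: 3 codons.
1 × 4 × 2 × 2 × 6 × 3 = 288.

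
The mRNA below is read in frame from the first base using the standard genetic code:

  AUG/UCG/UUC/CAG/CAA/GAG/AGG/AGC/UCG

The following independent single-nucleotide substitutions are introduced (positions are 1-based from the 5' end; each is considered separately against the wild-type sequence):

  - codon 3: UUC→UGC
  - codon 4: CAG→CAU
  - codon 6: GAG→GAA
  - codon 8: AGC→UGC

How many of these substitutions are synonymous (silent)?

1

Codon 3: UUC (Phe) → UGC (Cys) — missense.
Codon 4: CAG (Gln) → CAU (His) — missense.
Codon 6: GAG (Glu) → GAA (Glu) — synonymous.
Codon 8: AGC (Ser) → UGC (Cys) — missense.
Synonymous: 1 of 4.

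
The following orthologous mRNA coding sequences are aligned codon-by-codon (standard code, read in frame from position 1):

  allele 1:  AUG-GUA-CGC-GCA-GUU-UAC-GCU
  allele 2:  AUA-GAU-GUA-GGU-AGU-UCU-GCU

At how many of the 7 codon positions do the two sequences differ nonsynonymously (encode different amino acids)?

6

Codon 1: AUG Met / AUA Ile — nonsynonymous.
Codon 2: GUA Val / GAU Asp — nonsynonymous.
Codon 3: CGC Arg / GUA Val — nonsynonymous.
Codon 4: GCA Ala / GGU Gly — nonsynonymous.
Codon 5: GUU Val / AGU Ser — nonsynonymous.
Codon 6: UAC Tyr / UCU Ser — nonsynonymous.
Codon 7: GCU Ala / GCU Ala — identical.
Nonsynonymous differences: 6.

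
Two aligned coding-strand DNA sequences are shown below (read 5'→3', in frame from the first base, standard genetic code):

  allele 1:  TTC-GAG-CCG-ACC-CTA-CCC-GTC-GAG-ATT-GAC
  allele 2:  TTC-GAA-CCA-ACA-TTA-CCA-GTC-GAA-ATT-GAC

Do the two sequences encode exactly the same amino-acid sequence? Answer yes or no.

yes

Codon 1: TTC Phe / TTC Phe — identical.
Codon 2: GAG Glu / GAA Glu — synonymous.
Codon 3: CCG Pro / CCA Pro — synonymous.
Codon 4: ACC Thr / ACA Thr — synonymous.
Codon 5: CTA Leu / TTA Leu — synonymous.
Codon 6: CCC Pro / CCA Pro — synonymous.
Codon 7: GTC Val / GTC Val — identical.
Codon 8: GAG Glu / GAA Glu — synonymous.
Codon 9: ATT Ile / ATT Ile — identical.
Codon 10: GAC Asp / GAC Asp — identical.
Nonsynonymous differences: 0 → same protein.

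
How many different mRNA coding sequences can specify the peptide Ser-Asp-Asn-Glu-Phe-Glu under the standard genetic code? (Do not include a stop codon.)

192

Ser: 6 codons.
Asp: 2 codons.
Asn: 2 codons.
Glu: 2 codons.
Phe: 2 codons.
Glu: 2 codons.
6 × 2 × 2 × 2 × 2 × 2 = 192.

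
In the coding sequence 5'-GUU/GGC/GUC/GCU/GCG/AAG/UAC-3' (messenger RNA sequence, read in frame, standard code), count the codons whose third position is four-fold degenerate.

5

Codon 1 GUU (Val): third position 4-fold.
Codon 2 GGC (Gly): third position 4-fold.
Codon 3 GUC (Val): third position 4-fold.
Codon 4 GCU (Ala): third position 4-fold.
Codon 5 GCG (Ala): third position 4-fold.
Codon 6 AAG (Lys): third position 2-fold.
Codon 7 UAC (Tyr): third position 2-fold.
Four-fold degenerate third positions: 5.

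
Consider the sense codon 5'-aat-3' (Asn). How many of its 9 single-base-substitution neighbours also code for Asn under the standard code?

1

Position 1: none → 0 synonymous.
Position 2: none → 0 synonymous.
Position 3: AAC → 1 synonymous.
Total: 0 + 0 + 1 = 1.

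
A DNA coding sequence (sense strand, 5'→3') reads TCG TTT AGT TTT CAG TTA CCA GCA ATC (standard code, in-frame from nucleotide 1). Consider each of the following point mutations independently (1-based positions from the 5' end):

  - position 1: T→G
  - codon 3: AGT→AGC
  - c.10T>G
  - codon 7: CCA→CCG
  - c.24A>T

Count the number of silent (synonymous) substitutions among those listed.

Codon 1: TCG (Ser) → GCG (Ala) — missense.
Codon 3: AGT (Ser) → AGC (Ser) — synonymous.
Codon 4: TTT (Phe) → GTT (Val) — missense.
Codon 7: CCA (Pro) → CCG (Pro) — synonymous.
Codon 8: GCA (Ala) → GCT (Ala) — synonymous.
Synonymous: 3 of 5.

3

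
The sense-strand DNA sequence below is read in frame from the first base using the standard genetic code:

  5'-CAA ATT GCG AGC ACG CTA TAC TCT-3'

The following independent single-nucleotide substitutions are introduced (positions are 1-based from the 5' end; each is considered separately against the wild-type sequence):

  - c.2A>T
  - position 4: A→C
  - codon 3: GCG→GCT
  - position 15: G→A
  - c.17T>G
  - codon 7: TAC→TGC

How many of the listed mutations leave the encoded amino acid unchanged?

2

Codon 1: CAA (Gln) → CTA (Leu) — missense.
Codon 2: ATT (Ile) → CTT (Leu) — missense.
Codon 3: GCG (Ala) → GCT (Ala) — synonymous.
Codon 5: ACG (Thr) → ACA (Thr) — synonymous.
Codon 6: CTA (Leu) → CGA (Arg) — missense.
Codon 7: TAC (Tyr) → TGC (Cys) — missense.
Synonymous: 2 of 6.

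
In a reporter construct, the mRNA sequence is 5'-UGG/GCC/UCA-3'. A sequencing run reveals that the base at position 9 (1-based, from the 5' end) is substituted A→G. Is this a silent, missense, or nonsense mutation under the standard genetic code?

silent

Position 9 falls in codon 3: UCA → Ser.
After the substitution the codon is UCG → Ser.
Both encode Ser, so the change is synonymous.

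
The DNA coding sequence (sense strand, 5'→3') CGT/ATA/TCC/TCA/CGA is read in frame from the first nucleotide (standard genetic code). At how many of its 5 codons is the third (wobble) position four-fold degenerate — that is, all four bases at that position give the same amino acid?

Codon 1 CGT (Arg): third position 4-fold.
Codon 2 ATA (Ile): third position 3-fold.
Codon 3 TCC (Ser): third position 4-fold.
Codon 4 TCA (Ser): third position 4-fold.
Codon 5 CGA (Arg): third position 4-fold.
Four-fold degenerate third positions: 4.

4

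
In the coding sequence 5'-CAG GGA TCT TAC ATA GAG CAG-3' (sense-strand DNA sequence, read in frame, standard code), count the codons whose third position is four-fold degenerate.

Codon 1 CAG (Gln): third position 2-fold.
Codon 2 GGA (Gly): third position 4-fold.
Codon 3 TCT (Ser): third position 4-fold.
Codon 4 TAC (Tyr): third position 2-fold.
Codon 5 ATA (Ile): third position 3-fold.
Codon 6 GAG (Glu): third position 2-fold.
Codon 7 CAG (Gln): third position 2-fold.
Four-fold degenerate third positions: 2.

2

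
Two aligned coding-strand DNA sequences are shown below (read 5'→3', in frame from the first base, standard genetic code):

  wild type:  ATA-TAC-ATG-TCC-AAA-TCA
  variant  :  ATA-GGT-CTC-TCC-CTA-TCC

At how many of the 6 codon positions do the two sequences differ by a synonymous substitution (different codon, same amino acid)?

Codon 1: ATA Ile / ATA Ile — identical.
Codon 2: TAC Tyr / GGT Gly — nonsynonymous.
Codon 3: ATG Met / CTC Leu — nonsynonymous.
Codon 4: TCC Ser / TCC Ser — identical.
Codon 5: AAA Lys / CTA Leu — nonsynonymous.
Codon 6: TCA Ser / TCC Ser — synonymous.
Synonymous differences: 1.

1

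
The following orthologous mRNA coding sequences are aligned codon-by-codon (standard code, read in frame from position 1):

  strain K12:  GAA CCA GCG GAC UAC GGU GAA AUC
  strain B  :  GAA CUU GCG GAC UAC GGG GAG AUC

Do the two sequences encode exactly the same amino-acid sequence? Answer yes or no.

no

Codon 1: GAA Glu / GAA Glu — identical.
Codon 2: CCA Pro / CUU Leu — nonsynonymous.
Codon 3: GCG Ala / GCG Ala — identical.
Codon 4: GAC Asp / GAC Asp — identical.
Codon 5: UAC Tyr / UAC Tyr — identical.
Codon 6: GGU Gly / GGG Gly — synonymous.
Codon 7: GAA Glu / GAG Glu — synonymous.
Codon 8: AUC Ile / AUC Ile — identical.
Nonsynonymous differences: 1 → different protein.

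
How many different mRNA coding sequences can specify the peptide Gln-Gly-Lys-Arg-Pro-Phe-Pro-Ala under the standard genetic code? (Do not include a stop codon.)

12288

Gln: 2 codons.
Gly: 4 codons.
Lys: 2 codons.
Arg: 6 codons.
Pro: 4 codons.
Phe: 2 codons.
Pro: 4 codons.
Ala: 4 codons.
2 × 4 × 2 × 6 × 4 × 2 × 4 × 4 = 12288.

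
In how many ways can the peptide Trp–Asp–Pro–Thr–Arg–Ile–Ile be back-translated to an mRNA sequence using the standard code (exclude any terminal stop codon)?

1728

Trp: 1 codon.
Asp: 2 codons.
Pro: 4 codons.
Thr: 4 codons.
Arg: 6 codons.
Ile: 3 codons.
Ile: 3 codons.
1 × 2 × 4 × 4 × 6 × 3 × 3 = 1728.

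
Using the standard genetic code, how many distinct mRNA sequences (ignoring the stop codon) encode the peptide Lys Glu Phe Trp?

Lys: 2 codons.
Glu: 2 codons.
Phe: 2 codons.
Trp: 1 codon.
2 × 2 × 2 × 1 = 8.

8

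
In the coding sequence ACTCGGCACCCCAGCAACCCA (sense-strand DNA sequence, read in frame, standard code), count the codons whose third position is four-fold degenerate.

Codon 1 ACT (Thr): third position 4-fold.
Codon 2 CGG (Arg): third position 4-fold.
Codon 3 CAC (His): third position 2-fold.
Codon 4 CCC (Pro): third position 4-fold.
Codon 5 AGC (Ser): third position 2-fold.
Codon 6 AAC (Asn): third position 2-fold.
Codon 7 CCA (Pro): third position 4-fold.
Four-fold degenerate third positions: 4.

4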